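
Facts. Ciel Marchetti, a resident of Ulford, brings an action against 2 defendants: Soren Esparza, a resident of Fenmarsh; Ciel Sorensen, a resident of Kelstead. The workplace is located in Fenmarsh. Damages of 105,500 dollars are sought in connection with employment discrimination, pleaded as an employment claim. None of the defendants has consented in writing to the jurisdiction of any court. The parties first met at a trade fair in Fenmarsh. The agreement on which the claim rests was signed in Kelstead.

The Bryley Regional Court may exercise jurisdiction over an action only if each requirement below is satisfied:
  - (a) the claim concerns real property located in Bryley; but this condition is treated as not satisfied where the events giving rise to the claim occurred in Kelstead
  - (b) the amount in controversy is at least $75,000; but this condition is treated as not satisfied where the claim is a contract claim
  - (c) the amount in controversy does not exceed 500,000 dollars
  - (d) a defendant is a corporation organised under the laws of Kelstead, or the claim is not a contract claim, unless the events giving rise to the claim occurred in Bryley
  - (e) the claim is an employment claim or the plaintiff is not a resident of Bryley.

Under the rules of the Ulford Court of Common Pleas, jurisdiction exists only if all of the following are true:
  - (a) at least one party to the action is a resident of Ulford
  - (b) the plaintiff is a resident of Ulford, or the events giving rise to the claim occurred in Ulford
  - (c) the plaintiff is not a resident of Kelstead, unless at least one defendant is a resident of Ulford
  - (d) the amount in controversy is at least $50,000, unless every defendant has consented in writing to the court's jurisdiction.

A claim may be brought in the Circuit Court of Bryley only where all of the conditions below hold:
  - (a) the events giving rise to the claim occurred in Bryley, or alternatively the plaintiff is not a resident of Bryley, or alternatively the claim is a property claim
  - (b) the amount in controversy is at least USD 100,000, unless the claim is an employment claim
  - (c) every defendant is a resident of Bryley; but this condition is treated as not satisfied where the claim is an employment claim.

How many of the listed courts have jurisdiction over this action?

1

The Bryley Regional Court:
  (a) The claim does not concern real property. Not satisfied.
  (b) The amount in controversy is $105,500, which meets the $75,000 floor. The carve-out does not apply: the claim is an employment claim, not a contract claim. Condition met.
  (c) The amount in controversy is USD 105,500, within the $500,000 ceiling. Satisfied.
  (d) The claim is an employment claim, not a contract claim — that alternative is enough. Met.
  (e) The claim is an employment claim, which satisfies one of the alternatives. Condition met.
  → Not every requirement is met — no jurisdiction.
The Ulford Court of Common Pleas:
  (a) Ciel Marchetti resides in Ulford. Met.
  (b) The plaintiff resides in Ulford, so one alternative holds. Condition met.
  (c) The plaintiff resides in Ulford, which is not Kelstead. Met.
  (d) The amount in controversy is $105,500, which meets the $50,000 floor. Satisfied.
  → All conditions met; jurisdiction exists.
The Circuit Court of Bryley:
  (a) The plaintiff resides in Ulford, which is not Bryley, which satisfies one of the alternatives. Met.
  (b) The amount in controversy is 105,500 dollars, which meets the USD 100,000 floor. Condition met.
  (c) The defendants reside as follows — Soren Esparza in Fenmarsh, Ciel Sorensen in Kelstead — not all in Bryley. Not satisfied.
  → The court lacks jurisdiction.
Courts with jurisdiction: the Ulford Court of Common Pleas — 1 in total.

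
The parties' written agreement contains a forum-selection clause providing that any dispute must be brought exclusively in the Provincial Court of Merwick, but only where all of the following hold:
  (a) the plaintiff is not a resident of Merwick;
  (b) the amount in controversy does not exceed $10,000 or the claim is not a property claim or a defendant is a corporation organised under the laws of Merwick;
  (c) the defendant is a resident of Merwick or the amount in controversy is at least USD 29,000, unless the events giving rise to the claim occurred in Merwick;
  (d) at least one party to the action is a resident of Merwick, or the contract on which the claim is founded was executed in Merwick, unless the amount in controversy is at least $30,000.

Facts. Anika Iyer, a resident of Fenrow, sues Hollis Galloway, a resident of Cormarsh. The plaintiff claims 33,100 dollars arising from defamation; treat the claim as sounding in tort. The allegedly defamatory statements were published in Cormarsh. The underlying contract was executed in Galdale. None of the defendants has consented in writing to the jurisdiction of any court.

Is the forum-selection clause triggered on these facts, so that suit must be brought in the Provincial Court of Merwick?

The Provincial Court of Merwick:
  (a) The plaintiff resides in Fenrow, which is not Merwick. Met.
  (b) The claim is a tort claim, not a property claim, which satisfies one of the alternatives. Condition met.
  (c) The amount in controversy is $33,100, which meets the $29,000 floor — that alternative is enough. Met.
  (d) No party resides in Merwick; the contract was executed in Galdale, not Merwick — no alternative holds. But the amount in controversy is USD 33,100, which meets the USD 30,000 floor, and the 'unless' clause therefore excuses the requirement. Met.
  → Forum clause is triggered.

Yes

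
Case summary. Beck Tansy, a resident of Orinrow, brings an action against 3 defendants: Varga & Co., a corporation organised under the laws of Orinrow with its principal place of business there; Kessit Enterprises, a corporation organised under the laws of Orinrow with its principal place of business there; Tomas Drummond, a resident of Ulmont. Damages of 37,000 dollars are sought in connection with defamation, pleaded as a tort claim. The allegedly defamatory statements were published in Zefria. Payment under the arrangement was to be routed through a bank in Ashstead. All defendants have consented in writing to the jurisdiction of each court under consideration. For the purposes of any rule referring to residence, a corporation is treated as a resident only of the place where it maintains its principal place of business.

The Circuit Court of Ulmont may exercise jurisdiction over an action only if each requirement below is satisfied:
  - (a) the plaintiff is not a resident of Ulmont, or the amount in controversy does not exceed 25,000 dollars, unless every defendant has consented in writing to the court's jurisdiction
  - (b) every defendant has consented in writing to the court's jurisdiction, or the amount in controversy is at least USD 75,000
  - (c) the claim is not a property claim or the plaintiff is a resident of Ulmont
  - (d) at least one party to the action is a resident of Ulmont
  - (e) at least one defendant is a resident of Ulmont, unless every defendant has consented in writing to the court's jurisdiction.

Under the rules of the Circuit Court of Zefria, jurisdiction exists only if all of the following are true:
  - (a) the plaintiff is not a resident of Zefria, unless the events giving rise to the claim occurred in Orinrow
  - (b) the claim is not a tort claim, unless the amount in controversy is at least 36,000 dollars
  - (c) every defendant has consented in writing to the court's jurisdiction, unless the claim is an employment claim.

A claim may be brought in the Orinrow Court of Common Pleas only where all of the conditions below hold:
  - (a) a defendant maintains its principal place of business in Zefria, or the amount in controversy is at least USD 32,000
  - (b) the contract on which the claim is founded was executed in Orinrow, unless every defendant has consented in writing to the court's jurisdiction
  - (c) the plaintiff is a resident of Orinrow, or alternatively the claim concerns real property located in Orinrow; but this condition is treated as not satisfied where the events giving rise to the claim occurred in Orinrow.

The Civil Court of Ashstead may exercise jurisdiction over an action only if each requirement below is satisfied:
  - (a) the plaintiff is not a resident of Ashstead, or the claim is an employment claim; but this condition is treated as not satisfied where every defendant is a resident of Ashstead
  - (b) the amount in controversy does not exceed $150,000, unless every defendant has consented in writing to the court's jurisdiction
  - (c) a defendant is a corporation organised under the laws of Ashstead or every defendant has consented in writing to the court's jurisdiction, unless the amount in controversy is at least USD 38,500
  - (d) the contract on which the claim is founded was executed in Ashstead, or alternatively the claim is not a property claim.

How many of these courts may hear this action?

4

The Circuit Court of Ulmont:
  (a) The plaintiff resides in Orinrow, which is not Ulmont — that alternative is enough. Condition met.
  (b) Every defendant has filed written consent, which satisfies one of the alternatives. Condition met.
  (c) The claim is a tort claim, not a property claim, so this disjunct is met. Satisfied.
  (d) Tomas Drummond resides in Ulmont. Satisfied.
  (e) Tomas Drummond resides in Ulmont. Condition met.
  → All conditions met; jurisdiction exists.
The Circuit Court of Zefria:
  (a) The plaintiff resides in Orinrow, which is not Zefria. Satisfied.
  (b) The claim is a tort claim. However, the amount in controversy is 37,000 dollars, which meets the USD 36,000 floor, so the 'unless' proviso supplies this condition. Met.
  (c) Every defendant has filed written consent. Condition met.
  → Jurisdiction lies.
The Orinrow Court of Common Pleas:
  (a) The amount in controversy is USD 37,000, which meets the 32,000 dollars floor, so this disjunct is met. Satisfied.
  (b) No contract (and hence no place of execution) is alleged. However, every defendant has filed written consent, so the 'unless' proviso supplies this condition. Satisfied.
  (c) The plaintiff resides in Orinrow, so this disjunct is met. And the carve-out is inapplicable — the operative events occurred in Zefria, not Orinrow. Condition met.
  → All conditions met; jurisdiction exists.
The Civil Court of Ashstead:
  (a) The plaintiff resides in Orinrow, which is not Ashstead, so one alternative holds. The carve-out does not apply: the defendants reside as follows — Varga & Co. in Orinrow, Kessit Enterprises in Orinrow, Tomas Drummond in Ulmont — not all in Ashstead. Satisfied.
  (b) The amount in controversy is 37,000 dollars, within the $150,000 ceiling. Satisfied.
  (c) Every defendant has filed written consent, which satisfies one of the alternatives. Met.
  (d) The claim is a tort claim, not a property claim, which satisfies one of the alternatives. Condition met.
  → The court has jurisdiction.
Courts with jurisdiction: the Circuit Court of Ulmont, the Circuit Court of Zefria, the Orinrow Court of Common Pleas, the Civil Court of Ashstead — 4 in total.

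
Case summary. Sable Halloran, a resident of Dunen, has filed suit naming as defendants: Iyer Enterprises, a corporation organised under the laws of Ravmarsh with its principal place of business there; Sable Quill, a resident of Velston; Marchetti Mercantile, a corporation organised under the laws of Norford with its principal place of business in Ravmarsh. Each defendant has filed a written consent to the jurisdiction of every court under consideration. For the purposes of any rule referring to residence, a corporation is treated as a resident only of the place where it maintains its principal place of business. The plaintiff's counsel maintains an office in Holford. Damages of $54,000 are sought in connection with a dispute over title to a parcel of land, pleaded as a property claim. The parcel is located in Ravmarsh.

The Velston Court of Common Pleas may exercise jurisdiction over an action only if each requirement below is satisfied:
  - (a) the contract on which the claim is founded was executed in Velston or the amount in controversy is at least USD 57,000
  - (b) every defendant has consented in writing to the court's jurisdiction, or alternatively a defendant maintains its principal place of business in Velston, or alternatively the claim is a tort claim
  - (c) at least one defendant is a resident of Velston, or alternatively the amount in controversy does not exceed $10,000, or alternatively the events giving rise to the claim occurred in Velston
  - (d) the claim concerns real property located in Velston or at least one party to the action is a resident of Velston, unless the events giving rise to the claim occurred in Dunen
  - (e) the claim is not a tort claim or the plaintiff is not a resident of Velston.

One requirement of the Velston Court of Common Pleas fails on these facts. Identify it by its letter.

The Velston Court of Common Pleas:
  (a) No contract (and hence no place of execution) is alleged; the amount in controversy is $54,000, below the $57,000 floor — every alternative fails. Fails.
  (b) Every defendant has filed written consent, which satisfies one of the alternatives. Satisfied.
  (c) Sable Quill resides in Velston, so one alternative holds. Condition met.
  (d) Sable Quill resides in Velston, so this disjunct is met. Met.
  (e) The claim is a property claim, not a tort claim, so this disjunct is met. Satisfied.
Only condition (a) fails.

(a)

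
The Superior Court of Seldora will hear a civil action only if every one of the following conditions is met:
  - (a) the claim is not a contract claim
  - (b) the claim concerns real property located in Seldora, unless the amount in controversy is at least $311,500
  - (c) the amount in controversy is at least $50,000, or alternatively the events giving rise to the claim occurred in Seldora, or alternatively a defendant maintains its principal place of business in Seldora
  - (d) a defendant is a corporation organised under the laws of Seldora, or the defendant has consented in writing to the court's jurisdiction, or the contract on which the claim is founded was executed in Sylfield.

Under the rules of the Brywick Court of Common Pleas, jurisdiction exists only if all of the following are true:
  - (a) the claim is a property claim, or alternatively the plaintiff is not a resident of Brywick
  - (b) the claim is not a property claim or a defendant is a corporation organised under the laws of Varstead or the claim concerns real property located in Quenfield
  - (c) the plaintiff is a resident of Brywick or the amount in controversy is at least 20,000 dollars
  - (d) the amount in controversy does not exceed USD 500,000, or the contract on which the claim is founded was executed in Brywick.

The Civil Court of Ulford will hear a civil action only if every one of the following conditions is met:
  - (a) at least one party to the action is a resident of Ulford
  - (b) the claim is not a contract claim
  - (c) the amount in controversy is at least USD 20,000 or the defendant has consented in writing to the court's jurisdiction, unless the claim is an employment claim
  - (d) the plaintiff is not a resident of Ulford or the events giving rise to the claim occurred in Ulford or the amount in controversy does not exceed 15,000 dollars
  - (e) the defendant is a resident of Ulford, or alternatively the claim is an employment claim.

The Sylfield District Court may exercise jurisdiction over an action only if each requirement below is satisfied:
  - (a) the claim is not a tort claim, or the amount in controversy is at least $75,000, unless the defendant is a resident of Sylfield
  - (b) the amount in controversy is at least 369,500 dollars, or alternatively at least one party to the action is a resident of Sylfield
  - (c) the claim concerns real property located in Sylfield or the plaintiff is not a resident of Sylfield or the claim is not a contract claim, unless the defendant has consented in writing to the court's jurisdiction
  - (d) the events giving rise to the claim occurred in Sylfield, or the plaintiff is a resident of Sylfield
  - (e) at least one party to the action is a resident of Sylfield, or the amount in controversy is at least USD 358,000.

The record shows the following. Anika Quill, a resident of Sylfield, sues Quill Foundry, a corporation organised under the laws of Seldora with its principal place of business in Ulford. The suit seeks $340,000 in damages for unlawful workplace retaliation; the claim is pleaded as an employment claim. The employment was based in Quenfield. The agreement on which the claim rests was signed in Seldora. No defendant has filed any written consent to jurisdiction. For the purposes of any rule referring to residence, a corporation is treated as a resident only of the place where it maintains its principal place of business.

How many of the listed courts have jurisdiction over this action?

The Superior Court of Seldora:
  (a) The claim is an employment claim, not a contract claim. Satisfied.
  (b) The claim does not concern real property. But the amount in controversy is USD 340,000, which meets the 311,500 dollars floor, and the 'unless' clause therefore excuses the requirement. Satisfied.
  (c) The amount in controversy is $340,000, which meets the USD 50,000 floor — that alternative is enough. Met.
  (d) Quill Foundry is organised under the laws of Seldora, so this disjunct is met. Met.
  → Jurisdiction lies.
The Brywick Court of Common Pleas:
  (a) The plaintiff resides in Sylfield, which is not Brywick, which satisfies one of the alternatives. Met.
  (b) The claim is an employment claim, not a property claim, so one alternative holds. Satisfied.
  (c) The amount in controversy is USD 340,000, which meets the USD 20,000 floor, so one alternative holds. Satisfied.
  (d) The amount in controversy is 340,000 dollars, within the 500,000 dollars ceiling, which satisfies one of the alternatives. Met.
  → Jurisdiction lies.
The Civil Court of Ulford:
  (a) Quill Foundry resides in Ulford. Met.
  (b) The claim is an employment claim, not a contract claim. Satisfied.
  (c) The amount in controversy is 340,000 dollars, which meets the USD 20,000 floor, so this disjunct is met. Satisfied.
  (d) The plaintiff resides in Sylfield, which is not Ulford, which satisfies one of the alternatives. Condition met.
  (e) The defendant resides in Ulford, so one alternative holds. Met.
  → Every requirement is satisfied — jurisdiction.
The Sylfield District Court:
  (a) The claim is an employment claim, not a tort claim, which satisfies one of the alternatives. Satisfied.
  (b) Anika Quill resides in Sylfield, so this disjunct is met. Met.
  (c) The claim is an employment claim, not a contract claim, so this disjunct is met. Condition met.
  (d) The plaintiff resides in Sylfield — that alternative is enough. Satisfied.
  (e) Anika Quill resides in Sylfield, so this disjunct is met. Condition met.
  → Every requirement is satisfied — jurisdiction.
Courts with jurisdiction: the Superior Court of Seldora, the Brywick Court of Common Pleas, the Civil Court of Ulford, the Sylfield District Court — 4 in total.

4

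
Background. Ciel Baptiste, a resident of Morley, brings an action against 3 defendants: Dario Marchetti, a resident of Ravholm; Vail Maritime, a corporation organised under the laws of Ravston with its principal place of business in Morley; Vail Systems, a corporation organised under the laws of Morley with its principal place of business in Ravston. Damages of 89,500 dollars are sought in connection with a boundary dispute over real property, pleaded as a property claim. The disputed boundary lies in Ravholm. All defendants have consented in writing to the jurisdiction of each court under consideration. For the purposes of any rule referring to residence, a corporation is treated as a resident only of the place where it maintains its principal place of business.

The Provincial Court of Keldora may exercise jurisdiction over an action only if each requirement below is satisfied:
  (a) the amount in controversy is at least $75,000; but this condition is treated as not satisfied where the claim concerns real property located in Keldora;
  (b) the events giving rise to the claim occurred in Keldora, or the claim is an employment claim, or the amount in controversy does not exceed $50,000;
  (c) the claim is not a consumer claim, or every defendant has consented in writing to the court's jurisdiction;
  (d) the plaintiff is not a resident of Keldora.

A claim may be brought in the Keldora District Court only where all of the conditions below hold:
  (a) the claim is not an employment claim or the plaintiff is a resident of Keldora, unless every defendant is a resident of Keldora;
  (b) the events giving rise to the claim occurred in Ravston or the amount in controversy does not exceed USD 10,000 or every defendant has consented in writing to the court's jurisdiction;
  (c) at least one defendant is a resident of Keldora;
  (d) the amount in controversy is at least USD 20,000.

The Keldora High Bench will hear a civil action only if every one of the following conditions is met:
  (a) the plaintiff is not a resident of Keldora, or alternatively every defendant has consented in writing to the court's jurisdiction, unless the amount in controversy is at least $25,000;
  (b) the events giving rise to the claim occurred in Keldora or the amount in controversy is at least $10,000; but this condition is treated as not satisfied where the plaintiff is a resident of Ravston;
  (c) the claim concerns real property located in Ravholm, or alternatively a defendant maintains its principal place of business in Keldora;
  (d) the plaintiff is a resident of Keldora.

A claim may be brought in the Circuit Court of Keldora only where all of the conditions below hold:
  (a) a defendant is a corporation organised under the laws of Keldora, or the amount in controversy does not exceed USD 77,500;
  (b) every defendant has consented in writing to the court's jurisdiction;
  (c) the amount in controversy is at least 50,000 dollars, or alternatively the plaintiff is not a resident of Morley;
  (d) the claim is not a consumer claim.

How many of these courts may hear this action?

The Provincial Court of Keldora:
  (a) The amount in controversy is 89,500 dollars, which meets the 75,000 dollars floor. And the carve-out is inapplicable — the property lies in Ravholm, not Keldora. Condition met.
  (b) The operative events occurred in Ravholm, not Keldora; the claim is a property claim, not an employment claim; the amount in controversy is $89,500, above the $50,000 ceiling — no alternative holds. Not met.
  (c) The claim is a property claim, not a consumer claim, so one alternative holds. Met.
  (d) The plaintiff resides in Morley, which is not Keldora. Met.
  → The court lacks jurisdiction.
The Keldora District Court:
  (a) The claim is a property claim, not an employment claim, so this disjunct is met. Condition met.
  (b) Every defendant has filed written consent, so one alternative holds. Condition met.
  (c) No defendant resides in Keldora (they reside in Ravholm, Morley, Ravston). Condition not met.
  (d) The amount in controversy is $89,500, which meets the 20,000 dollars floor. Met.
  → At least one condition fails; no jurisdiction.
The Keldora High Bench:
  (a) The plaintiff resides in Morley, which is not Keldora — that alternative is enough. Satisfied.
  (b) The amount in controversy is USD 89,500, which meets the $10,000 floor, which satisfies one of the alternatives. The carve-out does not apply: the plaintiff resides in Morley, not Ravston. Satisfied.
  (c) The property lies in Ravholm, so this disjunct is met. Met.
  (d) The plaintiff resides in Morley, not Keldora. Not satisfied.
  → At least one condition fails; no jurisdiction.
The Circuit Court of Keldora:
  (a) The corporate defendant(s) are organised in Morley, Ravston, not Keldora; the amount in controversy is $89,500, above the USD 77,500 ceiling — every alternative fails. Condition not met.
  (b) Every defendant has filed written consent. Condition met.
  (c) The amount in controversy is USD 89,500, which meets the USD 50,000 floor, so this disjunct is met. Satisfied.
  (d) The claim is a property claim, not a consumer claim. Met.
  → Not every requirement is met — no jurisdiction.
No court satisfies all of its conditions.

0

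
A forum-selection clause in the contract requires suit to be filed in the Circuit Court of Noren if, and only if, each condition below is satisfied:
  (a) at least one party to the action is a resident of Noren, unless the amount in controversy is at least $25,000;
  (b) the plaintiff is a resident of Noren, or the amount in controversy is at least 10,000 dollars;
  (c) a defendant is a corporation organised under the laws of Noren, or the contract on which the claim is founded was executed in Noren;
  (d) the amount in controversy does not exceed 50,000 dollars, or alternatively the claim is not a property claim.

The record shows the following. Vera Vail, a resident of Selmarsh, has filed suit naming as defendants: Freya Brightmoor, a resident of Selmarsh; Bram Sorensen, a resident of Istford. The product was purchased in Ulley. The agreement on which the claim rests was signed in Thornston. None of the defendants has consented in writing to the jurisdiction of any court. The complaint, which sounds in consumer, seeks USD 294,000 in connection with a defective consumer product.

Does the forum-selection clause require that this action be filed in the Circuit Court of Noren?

The Circuit Court of Noren:
  (a) No party resides in Noren. But the amount in controversy is $294,000, which meets the USD 25,000 floor, and the 'unless' clause therefore excuses the requirement. Satisfied.
  (b) The amount in controversy is $294,000, which meets the $10,000 floor, so one alternative holds. Satisfied.
  (c) No defendant is a corporation; the contract was executed in Thornston, not Noren — every alternative fails. Not met.
  (d) The claim is a consumer claim, not a property claim — that alternative is enough. Satisfied.
  → Forum clause is not triggered.

No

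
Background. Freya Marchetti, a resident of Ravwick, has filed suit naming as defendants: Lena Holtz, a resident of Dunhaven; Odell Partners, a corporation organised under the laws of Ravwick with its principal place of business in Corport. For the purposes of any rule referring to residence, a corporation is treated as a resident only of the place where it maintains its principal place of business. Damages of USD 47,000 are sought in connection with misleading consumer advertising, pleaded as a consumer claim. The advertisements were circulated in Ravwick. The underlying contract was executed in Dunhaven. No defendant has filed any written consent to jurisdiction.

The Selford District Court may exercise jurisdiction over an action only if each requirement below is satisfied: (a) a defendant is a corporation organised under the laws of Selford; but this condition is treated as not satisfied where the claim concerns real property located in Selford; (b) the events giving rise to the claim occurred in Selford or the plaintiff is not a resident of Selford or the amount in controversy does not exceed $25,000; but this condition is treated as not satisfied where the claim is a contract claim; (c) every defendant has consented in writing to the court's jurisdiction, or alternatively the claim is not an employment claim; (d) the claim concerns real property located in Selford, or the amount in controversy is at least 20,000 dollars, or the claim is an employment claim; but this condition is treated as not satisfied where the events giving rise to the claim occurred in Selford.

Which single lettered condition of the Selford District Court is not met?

(a)

The Selford District Court:
  (a) The corporate defendant(s) are organised in Ravwick, not Selford. Not satisfied.
  (b) The plaintiff resides in Ravwick, which is not Selford, which satisfies one of the alternatives. The carve-out does not apply: the claim is a consumer claim, not a contract claim. Met.
  (c) The claim is a consumer claim, not an employment claim, so this disjunct is met. Condition met.
  (d) The amount in controversy is USD 47,000, which meets the USD 20,000 floor — that alternative is enough. And the carve-out is inapplicable — the operative events occurred in Ravwick, not Selford. Met.
Only condition (a) fails.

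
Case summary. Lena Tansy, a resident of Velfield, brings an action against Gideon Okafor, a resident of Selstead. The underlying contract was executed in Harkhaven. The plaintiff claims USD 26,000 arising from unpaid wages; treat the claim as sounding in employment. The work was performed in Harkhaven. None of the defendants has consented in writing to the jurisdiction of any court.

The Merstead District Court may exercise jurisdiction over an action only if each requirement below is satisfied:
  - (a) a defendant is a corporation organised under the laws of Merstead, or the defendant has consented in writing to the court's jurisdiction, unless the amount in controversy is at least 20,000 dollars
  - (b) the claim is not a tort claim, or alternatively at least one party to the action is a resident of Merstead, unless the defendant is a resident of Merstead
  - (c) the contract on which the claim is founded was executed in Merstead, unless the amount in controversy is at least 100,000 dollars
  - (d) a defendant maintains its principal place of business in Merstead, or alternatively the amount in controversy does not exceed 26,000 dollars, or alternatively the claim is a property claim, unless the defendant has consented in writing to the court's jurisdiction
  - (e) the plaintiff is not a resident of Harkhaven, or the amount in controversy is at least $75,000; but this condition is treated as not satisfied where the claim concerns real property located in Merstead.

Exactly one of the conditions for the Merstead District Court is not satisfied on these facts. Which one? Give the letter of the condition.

(c)

The Merstead District Court:
  (a) No defendant is a corporation; no such written consent has been filed — no alternative holds. But the amount in controversy is $26,000, which meets the $20,000 floor, and the 'unless' clause therefore excuses the requirement. Satisfied.
  (b) The claim is an employment claim, not a tort claim, so one alternative holds. Satisfied.
  (c) The contract was executed in Harkhaven, not Merstead. And the amount in controversy is 26,000 dollars, below the 100,000 dollars floor, so the proviso does not save it. Not met.
  (d) The amount in controversy is USD 26,000, within the $26,000 ceiling, which satisfies one of the alternatives. Condition met.
  (e) The plaintiff resides in Velfield, which is not Harkhaven — that alternative is enough. The carve-out does not apply: the claim does not concern real property. Met.
Only condition (c) fails.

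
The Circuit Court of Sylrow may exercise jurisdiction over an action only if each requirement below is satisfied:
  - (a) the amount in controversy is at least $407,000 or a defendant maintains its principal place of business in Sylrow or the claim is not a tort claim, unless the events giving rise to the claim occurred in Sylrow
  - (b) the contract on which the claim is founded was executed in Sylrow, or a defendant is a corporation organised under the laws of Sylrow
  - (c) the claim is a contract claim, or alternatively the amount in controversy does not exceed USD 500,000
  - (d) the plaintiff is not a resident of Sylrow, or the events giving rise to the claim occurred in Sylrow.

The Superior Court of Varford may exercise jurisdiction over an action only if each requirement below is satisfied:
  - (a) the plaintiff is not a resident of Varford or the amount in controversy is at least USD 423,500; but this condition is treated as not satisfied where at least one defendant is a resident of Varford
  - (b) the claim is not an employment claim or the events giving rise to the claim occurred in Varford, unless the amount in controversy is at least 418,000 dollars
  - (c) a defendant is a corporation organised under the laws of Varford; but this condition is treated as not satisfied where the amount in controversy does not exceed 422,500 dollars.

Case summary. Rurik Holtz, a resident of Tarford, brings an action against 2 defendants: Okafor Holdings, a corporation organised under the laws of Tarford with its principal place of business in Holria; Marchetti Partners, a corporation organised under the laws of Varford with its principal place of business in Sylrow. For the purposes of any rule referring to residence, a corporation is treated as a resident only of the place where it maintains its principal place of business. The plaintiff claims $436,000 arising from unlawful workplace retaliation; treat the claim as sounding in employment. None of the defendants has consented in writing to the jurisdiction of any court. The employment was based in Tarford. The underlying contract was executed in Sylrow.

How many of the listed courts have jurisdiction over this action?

The Circuit Court of Sylrow:
  (a) The amount in controversy is $436,000, which meets the 407,000 dollars floor — that alternative is enough. Condition met.
  (b) The contract was executed in Sylrow, which satisfies one of the alternatives. Condition met.
  (c) The amount in controversy is 436,000 dollars, within the 500,000 dollars ceiling — that alternative is enough. Condition met.
  (d) The plaintiff resides in Tarford, which is not Sylrow, so this disjunct is met. Satisfied.
  → Jurisdiction lies.
The Superior Court of Varford:
  (a) The plaintiff resides in Tarford, which is not Varford — that alternative is enough. The exception is not triggered, since no defendant resides in Varford (they reside in Holria, Sylrow). Satisfied.
  (b) The claim is an employment claim; the operative events occurred in Tarford, not Varford — every alternative fails. However, the amount in controversy is $436,000, which meets the $418,000 floor, so the 'unless' proviso supplies this condition. Satisfied.
  (c) Marchetti Partners is organised under the laws of Varford. And the carve-out is inapplicable — the amount in controversy is 436,000 dollars, above the 422,500 dollars ceiling. Condition met.
  → Jurisdiction lies.
Courts with jurisdiction: the Circuit Court of Sylrow, the Superior Court of Varford — 2 in total.

2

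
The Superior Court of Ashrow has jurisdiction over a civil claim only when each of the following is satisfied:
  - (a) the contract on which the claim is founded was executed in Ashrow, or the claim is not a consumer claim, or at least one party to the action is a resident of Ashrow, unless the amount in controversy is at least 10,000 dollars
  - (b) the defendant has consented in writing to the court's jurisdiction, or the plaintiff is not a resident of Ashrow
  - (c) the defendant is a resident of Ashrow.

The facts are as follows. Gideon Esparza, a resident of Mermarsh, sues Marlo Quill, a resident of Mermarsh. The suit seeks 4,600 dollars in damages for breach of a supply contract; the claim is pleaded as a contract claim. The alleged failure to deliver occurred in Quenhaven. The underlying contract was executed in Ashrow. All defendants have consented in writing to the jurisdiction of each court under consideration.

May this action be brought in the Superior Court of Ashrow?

The Superior Court of Ashrow:
  (a) The contract was executed in Ashrow — that alternative is enough. Condition met.
  (b) Every defendant has filed written consent — that alternative is enough. Condition met.
  (c) The defendant resides in Mermarsh, not Ashrow. Not met.
  → No jurisdiction.

No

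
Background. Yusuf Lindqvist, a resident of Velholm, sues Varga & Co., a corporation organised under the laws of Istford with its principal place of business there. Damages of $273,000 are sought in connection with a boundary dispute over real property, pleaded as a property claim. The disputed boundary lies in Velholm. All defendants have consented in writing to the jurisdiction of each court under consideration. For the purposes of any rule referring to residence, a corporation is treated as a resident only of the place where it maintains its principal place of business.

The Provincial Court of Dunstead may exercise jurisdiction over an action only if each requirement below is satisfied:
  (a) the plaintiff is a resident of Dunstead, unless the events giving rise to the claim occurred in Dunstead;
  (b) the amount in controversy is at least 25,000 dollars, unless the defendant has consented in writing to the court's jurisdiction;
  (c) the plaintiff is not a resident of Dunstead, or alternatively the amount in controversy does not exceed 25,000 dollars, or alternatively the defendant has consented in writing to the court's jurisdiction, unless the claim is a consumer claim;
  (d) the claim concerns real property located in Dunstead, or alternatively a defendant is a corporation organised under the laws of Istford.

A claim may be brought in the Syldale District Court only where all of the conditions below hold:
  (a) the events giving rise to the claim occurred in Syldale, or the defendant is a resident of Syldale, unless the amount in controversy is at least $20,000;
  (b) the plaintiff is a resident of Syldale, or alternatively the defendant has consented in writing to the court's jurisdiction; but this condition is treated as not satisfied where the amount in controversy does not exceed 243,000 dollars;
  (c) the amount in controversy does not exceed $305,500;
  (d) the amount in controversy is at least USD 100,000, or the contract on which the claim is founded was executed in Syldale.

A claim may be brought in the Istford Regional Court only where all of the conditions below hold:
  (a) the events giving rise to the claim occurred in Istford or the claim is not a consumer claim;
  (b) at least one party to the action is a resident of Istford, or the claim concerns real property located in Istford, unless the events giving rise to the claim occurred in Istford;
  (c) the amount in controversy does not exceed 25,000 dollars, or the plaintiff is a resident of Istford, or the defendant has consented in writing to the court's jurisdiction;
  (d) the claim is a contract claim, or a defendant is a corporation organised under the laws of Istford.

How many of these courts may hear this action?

The Provincial Court of Dunstead:
  (a) The plaintiff resides in Velholm, not Dunstead. Nor does the 'unless' clause help: the operative events occurred in Velholm, not Dunstead. Not met.
  (b) The amount in controversy is $273,000, which meets the 25,000 dollars floor. Met.
  (c) The plaintiff resides in Velholm, which is not Dunstead, so this disjunct is met. Satisfied.
  (d) Varga & Co. is organised under the laws of Istford, so one alternative holds. Met.
  → The court lacks jurisdiction.
The Syldale District Court:
  (a) The operative events occurred in Velholm, not Syldale; the defendant resides in Istford, not Syldale — every alternative fails. The proviso rescues it, though: the amount in controversy is $273,000, which meets the $20,000 floor. Satisfied.
  (b) Every defendant has filed written consent, so this disjunct is met. The exception is not triggered, since the amount in controversy is 273,000 dollars, above the $243,000 ceiling. Condition met.
  (c) The amount in controversy is 273,000 dollars, within the $305,500 ceiling. Satisfied.
  (d) The amount in controversy is USD 273,000, which meets the USD 100,000 floor, so one alternative holds. Condition met.
  → Every requirement is satisfied — jurisdiction.
The Istford Regional Court:
  (a) The claim is a property claim, not a consumer claim, which satisfies one of the alternatives. Met.
  (b) Varga & Co. resides in Istford, which satisfies one of the alternatives. Condition met.
  (c) Every defendant has filed written consent, so this disjunct is met. Condition met.
  (d) Varga & Co. is organised under the laws of Istford — that alternative is enough. Met.
  → The court has jurisdiction.
Courts with jurisdiction: the Syldale District Court, the Istford Regional Court — 2 in total.

2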